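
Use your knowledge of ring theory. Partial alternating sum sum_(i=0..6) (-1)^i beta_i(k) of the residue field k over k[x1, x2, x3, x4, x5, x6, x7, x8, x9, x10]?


Koszul resolution: beta_i(k)=C(n,i), n=10
sum_(i=0..p) (-1)^i C(n,i) = (-1)^p C(n-1,p)
(-1)^6*C(9,6) = (-1)^6*84 = 84


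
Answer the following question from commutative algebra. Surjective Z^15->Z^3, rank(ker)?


rank(ker) = 15-3 = 12


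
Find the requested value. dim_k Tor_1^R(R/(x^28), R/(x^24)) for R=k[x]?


Tor_1(R/I,R/J)=(I cap J)/IJ=(x^28)/(x^52)
dim=52-28=min(28,24)=24


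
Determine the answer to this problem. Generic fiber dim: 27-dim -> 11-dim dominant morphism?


dim(fiber)=dim(X)-dim(Y)=27-11=16


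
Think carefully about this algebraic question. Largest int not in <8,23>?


gcd(8,23)=1 => F=ab-a-b=8*23-8-23=184-31=153


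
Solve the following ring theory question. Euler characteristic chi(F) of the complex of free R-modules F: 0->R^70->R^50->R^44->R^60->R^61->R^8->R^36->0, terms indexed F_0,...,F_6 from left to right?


chi = sum (-1)^i * rank:
(-1)^0*70=70
(-1)^1*50=-50
(-1)^2*44=44
(-1)^3*60=-60
(-1)^4*61=61
(-1)^5*8=-8
(-1)^6*36=36
chi=93


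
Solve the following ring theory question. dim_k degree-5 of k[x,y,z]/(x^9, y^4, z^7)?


Need i<9, j<4, k<7 with i+j+k=5.
For each i, j ranges over max(0,5-i-6)..min(3,5-i):
  i=0: j in [0,3] -> 4
  i=1: j in [0,3] -> 4
  i=2: j in [0,3] -> 4
  i=3: j in [0,2] -> 3
  i=4: j in [0,1] -> 2
  i=5: j in [0,0] -> 1
H(5) = 4+4+4+3+2+1 = 18


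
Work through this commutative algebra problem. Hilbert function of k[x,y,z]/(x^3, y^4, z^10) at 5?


Need i<3, j<4, k<10 with i+j+k=5.
For each i, j ranges over max(0,5-i-9)..min(3,5-i):
  i=0: j in [0,3] -> 4
  i=1: j in [0,3] -> 4
  i=2: j in [0,3] -> 4
H(5) = 4+4+4 = 12


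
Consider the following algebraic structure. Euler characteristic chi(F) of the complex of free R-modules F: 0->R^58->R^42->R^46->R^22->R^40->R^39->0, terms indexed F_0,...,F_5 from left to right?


chi = sum (-1)^i * rank:
(-1)^0*58=58
(-1)^1*42=-42
(-1)^2*46=46
(-1)^3*22=-22
(-1)^4*40=40
(-1)^5*39=-39
chi=41


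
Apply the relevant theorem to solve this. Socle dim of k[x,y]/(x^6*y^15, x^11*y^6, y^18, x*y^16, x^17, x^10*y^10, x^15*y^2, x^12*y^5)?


Socle = ann(m) = span of standard monomials u with x*u, y*u in I (staircase corners).
Minimal generators: x^17, x^15*y^2, x^12*y^5, x^11*y^6, x^10*y^10, x^6*y^15, x*y^16, y^18
Corners: y^17, x^5y^15, x^9y^14, x^10y^9, x^11y^5, x^14y^4, x^16y
Socle dim=7


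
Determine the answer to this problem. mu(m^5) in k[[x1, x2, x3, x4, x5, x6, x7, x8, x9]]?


C(n+d-1,d)=C(13,5)=1287


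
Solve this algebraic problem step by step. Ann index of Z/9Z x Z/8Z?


Exponent = lcm of the cyclic orders; pairwise coprime => product.
3^2*2^3=9*8=72


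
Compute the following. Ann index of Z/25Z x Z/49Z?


Exponent = lcm of the cyclic orders; pairwise coprime => product.
5^2*7^2=25*49=1225


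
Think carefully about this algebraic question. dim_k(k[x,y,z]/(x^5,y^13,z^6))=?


Basis: x^iy^jz^k, i<5,j<13,k<6
5*13*6=390


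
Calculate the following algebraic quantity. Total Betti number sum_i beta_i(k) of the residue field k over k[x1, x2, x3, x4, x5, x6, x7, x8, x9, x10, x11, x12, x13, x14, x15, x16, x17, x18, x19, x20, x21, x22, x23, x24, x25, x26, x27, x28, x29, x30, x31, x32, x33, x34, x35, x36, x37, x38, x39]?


Koszul resolution: beta_i(k)=C(n,i), n=39
sum_i C(39,i) = 2^39 = 549755813888


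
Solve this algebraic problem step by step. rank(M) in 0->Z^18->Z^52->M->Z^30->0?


Alt sum=0:
(-1)^0*18 + (-1)^1*52 + (-1)^2*? + (-1)^3*30=0
rank(M)=64


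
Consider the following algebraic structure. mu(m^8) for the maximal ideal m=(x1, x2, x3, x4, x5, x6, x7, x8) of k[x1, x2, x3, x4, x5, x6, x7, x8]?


Graded Nakayama: mu(m^d) = dim_k (m^d/m^(d+1)) = #degree-8 monomials in 8 vars
C(n+d-1,d)=C(15,8)=6435


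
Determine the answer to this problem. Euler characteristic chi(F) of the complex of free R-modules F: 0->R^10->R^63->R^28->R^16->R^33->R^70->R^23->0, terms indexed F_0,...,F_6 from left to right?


chi = sum (-1)^i * rank:
(-1)^0*10=10
(-1)^1*63=-63
(-1)^2*28=28
(-1)^3*16=-16
(-1)^4*33=33
(-1)^5*70=-70
(-1)^6*23=23
chi=-55


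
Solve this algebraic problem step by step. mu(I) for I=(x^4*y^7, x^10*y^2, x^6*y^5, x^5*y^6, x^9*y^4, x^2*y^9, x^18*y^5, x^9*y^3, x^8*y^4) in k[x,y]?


Remove redundant (divisible by others).
x^18*y^5 redundant.
x^9*y^4 redundant.
Min: x^10*y^2, x^9*y^3, x^8*y^4, x^6*y^5, x^5*y^6, x^4*y^7, x^2*y^9
Count=7


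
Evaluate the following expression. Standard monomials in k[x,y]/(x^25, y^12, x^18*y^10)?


k[x,y]/I, I = (x^25, y^12, x^18*y^10)
Rect: 25x12=300. Corner: (25-18)x(12-10)=14.
dim = 300-14 = 286


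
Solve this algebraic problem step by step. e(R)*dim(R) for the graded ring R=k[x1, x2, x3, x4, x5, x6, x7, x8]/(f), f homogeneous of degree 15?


e(R)=deg(f)=15, dim(R)=8-1=7
e*dim=15*7=105


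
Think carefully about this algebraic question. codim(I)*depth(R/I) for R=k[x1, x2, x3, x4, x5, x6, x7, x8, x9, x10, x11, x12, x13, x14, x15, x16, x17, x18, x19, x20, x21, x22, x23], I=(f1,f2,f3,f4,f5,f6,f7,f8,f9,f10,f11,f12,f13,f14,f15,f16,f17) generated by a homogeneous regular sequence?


codim=17, depth=dim(R/I)=23-17=6
Product=17*6=102


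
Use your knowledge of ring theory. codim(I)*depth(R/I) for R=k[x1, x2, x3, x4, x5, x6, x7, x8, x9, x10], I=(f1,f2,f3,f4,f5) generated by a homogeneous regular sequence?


codim=5, depth=dim(R/I)=10-5=5
Product=5*5=25


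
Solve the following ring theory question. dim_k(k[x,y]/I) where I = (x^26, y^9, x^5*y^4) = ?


k[x,y]/I, I = (x^26, y^9, x^5*y^4)
Rect: 26x9=234. Corner: (26-5)x(9-4)=105.
dim = 234-105 = 129


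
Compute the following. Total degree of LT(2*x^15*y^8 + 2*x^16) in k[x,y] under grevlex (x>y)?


LT: 2*x^15*y^8
deg_x=15, deg_y=8
Total=15+8=23


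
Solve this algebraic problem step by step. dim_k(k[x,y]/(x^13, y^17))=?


Basis: x^i*y^j, i<13, j<17
13*17=221


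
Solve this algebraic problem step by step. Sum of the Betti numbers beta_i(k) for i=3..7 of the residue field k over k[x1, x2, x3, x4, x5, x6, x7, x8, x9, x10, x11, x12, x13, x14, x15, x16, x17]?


Koszul resolution: beta_i(k)=C(n,i), n=17
C(17,3)=680, C(17,4)=2380, C(17,5)=6188, C(17,6)=12376, C(17,7)=19448
Sum=41072


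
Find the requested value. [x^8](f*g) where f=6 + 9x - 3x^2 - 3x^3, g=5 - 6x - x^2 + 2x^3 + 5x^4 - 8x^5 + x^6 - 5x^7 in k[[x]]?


[x^8] = sum a_i*b_j, i+j=8
  9*-5=-45
  -3*1=-3
  -3*-8=24
Sum=-24


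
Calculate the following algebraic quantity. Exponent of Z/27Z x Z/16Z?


Exponent = lcm of the cyclic orders; pairwise coprime => product.
3^3*2^4=27*16=432


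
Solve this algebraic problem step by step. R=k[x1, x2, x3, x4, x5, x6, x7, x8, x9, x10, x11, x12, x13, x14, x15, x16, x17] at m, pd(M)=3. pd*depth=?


pd+depth=17
depth=17-3=14
pd*depth=3*14=42


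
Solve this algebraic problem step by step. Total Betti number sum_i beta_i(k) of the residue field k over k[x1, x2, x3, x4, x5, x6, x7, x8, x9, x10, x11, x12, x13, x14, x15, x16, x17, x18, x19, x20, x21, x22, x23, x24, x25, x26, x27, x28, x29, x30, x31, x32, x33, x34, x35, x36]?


Koszul resolution: beta_i(k)=C(n,i), n=36
sum_i C(36,i) = 2^36 = 68719476736


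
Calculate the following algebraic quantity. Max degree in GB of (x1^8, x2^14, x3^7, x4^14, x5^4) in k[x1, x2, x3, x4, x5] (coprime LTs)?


Pure powers, coprime LTs => already GB.
Degrees: 8, 14, 7, 14, 4
Max=14


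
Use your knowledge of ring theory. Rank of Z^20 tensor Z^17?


rank(M(x)N) = rank(M)*rank(N)
20*17 = 340


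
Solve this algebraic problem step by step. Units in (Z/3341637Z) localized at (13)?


Local ring = Z/371293Z.
phi(371293) = 13^4*(13-1) = 342732


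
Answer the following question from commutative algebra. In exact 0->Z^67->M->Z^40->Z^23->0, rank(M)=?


Alt sum=0:
(-1)^0*67 + (-1)^1*? + (-1)^2*40 + (-1)^3*23=0
rank(M)=84


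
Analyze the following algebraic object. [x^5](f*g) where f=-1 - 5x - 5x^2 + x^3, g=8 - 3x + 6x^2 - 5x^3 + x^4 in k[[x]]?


[x^5] = sum a_i*b_j, i+j=5
  -5*1=-5
  -5*-5=25
  1*6=6
Sum=26


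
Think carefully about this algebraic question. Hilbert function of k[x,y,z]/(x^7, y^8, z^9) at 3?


Need i<7, j<8, k<9 with i+j+k=3.
For each i, j ranges over max(0,3-i-8)..min(7,3-i):
  i=0: j in [0,3] -> 4
  i=1: j in [0,2] -> 3
  i=2: j in [0,1] -> 2
  i=3: j in [0,0] -> 1
H(3) = 4+3+2+1 = 10


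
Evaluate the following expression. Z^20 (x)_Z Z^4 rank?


rank(M(x)N) = rank(M)*rank(N)
20*4 = 80


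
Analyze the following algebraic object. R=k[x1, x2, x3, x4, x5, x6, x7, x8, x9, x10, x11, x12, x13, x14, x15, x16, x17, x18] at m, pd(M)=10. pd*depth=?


pd+depth=18
depth=18-10=8
pd*depth=10*8=80


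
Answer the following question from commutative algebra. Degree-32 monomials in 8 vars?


C(d+n-1,n-1)=C(39,7)=15380937


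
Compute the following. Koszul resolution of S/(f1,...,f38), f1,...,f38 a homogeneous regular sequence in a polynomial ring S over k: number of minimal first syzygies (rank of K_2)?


Regular sequence => Koszul complex is the minimal free resolution.
Syz_1 minimally generated by Koszul relations f_i*e_j - f_j*e_i (i<j): mu(Syz_1) = beta_2 = C(m,2) = m(m-1)/2
m=38
38*37/2 = 703


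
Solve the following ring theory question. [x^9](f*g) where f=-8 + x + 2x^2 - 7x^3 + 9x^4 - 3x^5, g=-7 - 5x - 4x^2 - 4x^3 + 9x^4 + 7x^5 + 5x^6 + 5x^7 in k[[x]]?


[x^9] = sum a_i*b_j, i+j=9
  2*5=10
  -7*5=-35
  9*7=63
  -3*9=-27
Sum=11


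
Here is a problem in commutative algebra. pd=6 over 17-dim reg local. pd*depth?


pd+depth=17
depth=17-6=11
pd*depth=6*11=66


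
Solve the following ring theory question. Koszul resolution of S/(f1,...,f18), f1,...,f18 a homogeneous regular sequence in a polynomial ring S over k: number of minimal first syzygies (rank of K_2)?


Regular sequence => Koszul complex is the minimal free resolution.
Syz_1 minimally generated by Koszul relations f_i*e_j - f_j*e_i (i<j): mu(Syz_1) = beta_2 = C(m,2) = m(m-1)/2
m=18
18*17/2 = 153


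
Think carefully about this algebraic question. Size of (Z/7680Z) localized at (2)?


2-primary part: 7680=2^9*15
Size=2^9=512


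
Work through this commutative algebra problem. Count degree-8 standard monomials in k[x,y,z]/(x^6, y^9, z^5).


Need i<6, j<9, k<5 with i+j+k=8.
For each i, j ranges over max(0,8-i-4)..min(8,8-i):
  i=0: j in [4,8] -> 5
  i=1: j in [3,7] -> 5
  i=2: j in [2,6] -> 5
  i=3: j in [1,5] -> 5
  i=4: j in [0,4] -> 5
  i=5: j in [0,3] -> 4
H(8) = 5+5+5+5+5+4 = 29


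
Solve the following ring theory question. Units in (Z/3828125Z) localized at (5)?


Local ring = Z/78125Z.
phi(78125) = 5^6*(5-1) = 62500


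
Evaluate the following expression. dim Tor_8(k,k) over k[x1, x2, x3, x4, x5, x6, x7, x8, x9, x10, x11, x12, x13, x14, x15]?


Koszul: C(n,i)=C(15,8)=6435


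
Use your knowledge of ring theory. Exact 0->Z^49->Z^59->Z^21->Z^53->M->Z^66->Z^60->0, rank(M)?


Alt sum=0:
(-1)^0*49 + (-1)^1*59 + (-1)^2*21 + (-1)^3*53 + (-1)^4*? + (-1)^5*66 + (-1)^6*60=0
rank(M)=48


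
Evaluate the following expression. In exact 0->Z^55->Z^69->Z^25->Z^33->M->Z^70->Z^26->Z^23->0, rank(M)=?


Alt sum=0:
(-1)^0*55 + (-1)^1*69 + (-1)^2*25 + (-1)^3*33 + (-1)^4*? + (-1)^5*70 + (-1)^6*26 + (-1)^7*23=0
rank(M)=89


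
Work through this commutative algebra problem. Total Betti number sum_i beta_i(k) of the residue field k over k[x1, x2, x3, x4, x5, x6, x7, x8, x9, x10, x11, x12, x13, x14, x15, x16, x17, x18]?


Koszul resolution: beta_i(k)=C(n,i), n=18
sum_i C(18,i) = 2^18 = 262144


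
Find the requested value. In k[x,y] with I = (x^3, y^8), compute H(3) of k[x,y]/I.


k[x,y], I = (x^3, y^8), d = 3
Need i < 3 and d-i < 8.
Range: 0 <= i <= 2.
H(3) = 3


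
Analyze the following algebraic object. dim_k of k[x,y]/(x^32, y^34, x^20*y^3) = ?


k[x,y]/I, I = (x^32, y^34, x^20*y^3)
Rect: 32x34=1088. Corner: (32-20)x(34-3)=372.
dim = 1088-372 = 716


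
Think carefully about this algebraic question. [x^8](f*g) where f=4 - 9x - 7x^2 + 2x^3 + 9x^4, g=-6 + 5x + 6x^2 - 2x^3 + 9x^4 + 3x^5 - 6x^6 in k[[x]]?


[x^8] = sum a_i*b_j, i+j=8
  -7*-6=42
  2*3=6
  9*9=81
Sum=129


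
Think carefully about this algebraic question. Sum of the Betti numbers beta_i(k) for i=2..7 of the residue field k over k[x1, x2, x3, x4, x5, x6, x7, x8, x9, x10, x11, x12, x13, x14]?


Koszul resolution: beta_i(k)=C(n,i), n=14
C(14,2)=91, C(14,3)=364, C(14,4)=1001, C(14,5)=2002, C(14,6)=3003, C(14,7)=3432
Sum=9893


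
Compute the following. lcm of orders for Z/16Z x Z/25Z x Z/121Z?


Exponent = lcm of the cyclic orders; pairwise coprime => product.
2^4*5^2*11^2=16*25*121=48400


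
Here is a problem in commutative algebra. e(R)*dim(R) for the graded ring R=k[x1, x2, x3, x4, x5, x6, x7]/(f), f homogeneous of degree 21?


e(R)=deg(f)=21, dim(R)=7-1=6
e*dim=21*6=126


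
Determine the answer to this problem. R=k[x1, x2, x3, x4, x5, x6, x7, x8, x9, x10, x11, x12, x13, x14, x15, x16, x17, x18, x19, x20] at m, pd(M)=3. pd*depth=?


pd+depth=20
depth=20-3=17
pd*depth=3*17=51


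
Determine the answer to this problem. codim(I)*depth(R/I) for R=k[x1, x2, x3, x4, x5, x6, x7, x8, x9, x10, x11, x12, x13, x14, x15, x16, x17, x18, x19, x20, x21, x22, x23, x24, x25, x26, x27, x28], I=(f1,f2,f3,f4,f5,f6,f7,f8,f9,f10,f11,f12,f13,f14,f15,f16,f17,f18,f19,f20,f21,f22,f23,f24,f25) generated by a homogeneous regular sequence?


codim=25, depth=dim(R/I)=28-25=3
Product=25*3=75


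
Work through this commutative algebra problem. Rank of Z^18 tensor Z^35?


rank(M(x)N) = rank(M)*rank(N)
18*35 = 630


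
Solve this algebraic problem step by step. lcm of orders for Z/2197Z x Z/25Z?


Exponent = lcm of the cyclic orders; pairwise coprime => product.
13^3*5^2=2197*25=54925


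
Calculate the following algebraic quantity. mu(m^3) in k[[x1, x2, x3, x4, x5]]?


C(n+d-1,d)=C(7,3)=35


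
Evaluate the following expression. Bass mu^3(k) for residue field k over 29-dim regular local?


C(n,i)=C(29,3)=3654


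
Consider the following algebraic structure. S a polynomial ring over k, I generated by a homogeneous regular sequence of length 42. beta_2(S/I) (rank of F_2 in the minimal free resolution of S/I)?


Regular sequence => Koszul complex is the minimal free resolution.
Syz_1 minimally generated by Koszul relations f_i*e_j - f_j*e_i (i<j): mu(Syz_1) = beta_2 = C(m,2) = m(m-1)/2
m=42
42*41/2 = 861


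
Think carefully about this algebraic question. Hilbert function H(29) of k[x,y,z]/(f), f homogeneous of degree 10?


C(31,2)-C(21,2)=465-210=255


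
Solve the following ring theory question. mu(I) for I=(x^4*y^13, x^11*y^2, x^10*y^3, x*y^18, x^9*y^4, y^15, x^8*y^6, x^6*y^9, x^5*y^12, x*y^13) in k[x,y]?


Remove redundant (divisible by others).
x*y^18 redundant.
x^4*y^13 redundant.
Min: x^11*y^2, x^10*y^3, x^9*y^4, x^8*y^6, x^6*y^9, x^5*y^12, x*y^13, y^15
Count=8


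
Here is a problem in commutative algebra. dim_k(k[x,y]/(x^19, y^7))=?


Basis: x^i*y^j, i<19, j<7
19*7=133


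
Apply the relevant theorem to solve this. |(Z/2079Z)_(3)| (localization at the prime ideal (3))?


3-primary part: 2079=3^3*77
Size=3^3=27


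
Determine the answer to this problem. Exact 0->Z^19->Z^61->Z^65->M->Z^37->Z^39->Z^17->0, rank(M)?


Alt sum=0:
(-1)^0*19 + (-1)^1*61 + (-1)^2*65 + (-1)^3*? + (-1)^4*37 + (-1)^5*39 + (-1)^6*17=0
rank(M)=38


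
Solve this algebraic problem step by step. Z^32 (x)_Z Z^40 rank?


rank(M(x)N) = rank(M)*rank(N)
32*40 = 1280


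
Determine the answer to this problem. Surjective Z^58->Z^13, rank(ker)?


rank(ker) = 58-13 = 45


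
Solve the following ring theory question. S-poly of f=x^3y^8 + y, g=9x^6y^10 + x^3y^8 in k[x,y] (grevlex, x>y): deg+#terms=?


LT(f)=x^3y^8, LT(g)=9x^6y^10
lcm(LM)=x^6y^10
S(f,g) (scaled by 9 to clear denominators) = 9x^3y^2*f - 1*g = -x^3y^8 + 9x^3y^3
2 terms, deg 11.
11+2=13


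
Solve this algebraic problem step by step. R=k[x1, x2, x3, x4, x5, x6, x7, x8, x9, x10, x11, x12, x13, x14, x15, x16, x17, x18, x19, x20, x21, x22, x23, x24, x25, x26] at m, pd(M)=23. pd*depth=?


pd+depth=26
depth=26-23=3
pd*depth=23*3=69


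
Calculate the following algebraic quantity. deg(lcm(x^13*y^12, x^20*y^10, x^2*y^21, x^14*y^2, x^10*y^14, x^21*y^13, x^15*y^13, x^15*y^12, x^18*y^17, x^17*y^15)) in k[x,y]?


lcm = componentwise max:
x: max(13,20,2,14,10,21,15,15,18,17)=21
y: max(12,10,21,2,14,13,13,12,17,15)=21
Total=21+21=42


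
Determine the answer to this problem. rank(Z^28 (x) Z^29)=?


rank(M(x)N) = rank(M)*rank(N)
28*29 = 812


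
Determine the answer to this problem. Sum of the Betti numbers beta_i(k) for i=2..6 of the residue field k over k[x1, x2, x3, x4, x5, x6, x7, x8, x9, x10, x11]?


Koszul resolution: beta_i(k)=C(n,i), n=11
C(11,2)=55, C(11,3)=165, C(11,4)=330, C(11,5)=462, C(11,6)=462
Sum=1474


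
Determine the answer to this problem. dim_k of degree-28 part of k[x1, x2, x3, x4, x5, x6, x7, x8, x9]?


C(d+n-1,n-1)=C(36,8)=30260340


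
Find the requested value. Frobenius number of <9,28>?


gcd(9,28)=1 => F=ab-a-b=9*28-9-28=252-37=215


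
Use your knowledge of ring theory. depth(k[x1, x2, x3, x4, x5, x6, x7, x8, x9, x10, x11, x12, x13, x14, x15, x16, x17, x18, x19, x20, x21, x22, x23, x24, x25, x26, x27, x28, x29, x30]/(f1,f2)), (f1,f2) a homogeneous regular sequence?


depth(R)=30
depth(R/I)=30-2=28


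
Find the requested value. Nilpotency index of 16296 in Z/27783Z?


16296^k mod 27783:
k=1: 16296
k=2: 9702
k=3: 18522
k=4: 0
First zero at k = 4


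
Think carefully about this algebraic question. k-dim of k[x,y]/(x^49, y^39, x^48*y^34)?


k[x,y]/I, I = (x^49, y^39, x^48*y^34)
Rect: 49x39=1911. Corner: (49-48)x(39-34)=5.
dim = 1911-5 = 1906


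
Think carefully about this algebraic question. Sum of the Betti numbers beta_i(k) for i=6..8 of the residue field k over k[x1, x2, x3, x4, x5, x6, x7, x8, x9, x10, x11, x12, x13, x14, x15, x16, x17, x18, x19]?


Koszul resolution: beta_i(k)=C(n,i), n=19
C(19,6)=27132, C(19,7)=50388, C(19,8)=75582
Sum=153102


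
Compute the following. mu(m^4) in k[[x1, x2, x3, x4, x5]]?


C(n+d-1,d)=C(8,4)=70


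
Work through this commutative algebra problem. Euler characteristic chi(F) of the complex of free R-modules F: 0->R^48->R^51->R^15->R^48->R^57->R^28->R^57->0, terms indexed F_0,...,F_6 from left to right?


chi = sum (-1)^i * rank:
(-1)^0*48=48
(-1)^1*51=-51
(-1)^2*15=15
(-1)^3*48=-48
(-1)^4*57=57
(-1)^5*28=-28
(-1)^6*57=57
chi=50


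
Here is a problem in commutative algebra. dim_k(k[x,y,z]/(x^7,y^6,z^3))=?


Basis: x^iy^jz^k, i<7,j<6,k<3
7*6*3=126


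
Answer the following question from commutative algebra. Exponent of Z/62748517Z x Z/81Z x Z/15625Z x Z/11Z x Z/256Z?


Exponent = lcm of the cyclic orders; pairwise coprime => product.
13^7*3^4*5^6*11^1*2^8=62748517*81*15625*11*256=223635714588000000


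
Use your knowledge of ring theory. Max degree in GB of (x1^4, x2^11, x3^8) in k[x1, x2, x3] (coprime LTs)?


Pure powers, coprime LTs => already GB.
Degrees: 4, 11, 8
Max=11


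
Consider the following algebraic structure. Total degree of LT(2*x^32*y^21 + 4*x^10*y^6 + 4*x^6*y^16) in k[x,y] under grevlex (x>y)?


LT: 2*x^32*y^21
deg_x=32, deg_y=21
Total=32+21=53


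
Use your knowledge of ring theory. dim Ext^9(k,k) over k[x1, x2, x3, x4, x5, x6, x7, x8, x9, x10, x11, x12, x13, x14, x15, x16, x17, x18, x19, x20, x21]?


C(n,i)=C(21,9)=293930


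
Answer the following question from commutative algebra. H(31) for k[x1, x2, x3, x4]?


C(d+n-1,n-1)=C(34,3)=5984


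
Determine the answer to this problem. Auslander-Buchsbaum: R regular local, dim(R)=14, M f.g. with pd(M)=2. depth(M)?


pd+depth=depth(R)=14
depth=14-2=12


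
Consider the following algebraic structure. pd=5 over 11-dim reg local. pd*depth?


pd+depth=11
depth=11-5=6
pd*depth=5*6=30


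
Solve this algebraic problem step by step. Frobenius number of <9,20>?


gcd(9,20)=1 => F=ab-a-b=9*20-9-20=180-29=151


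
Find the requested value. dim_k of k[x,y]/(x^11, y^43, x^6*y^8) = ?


k[x,y]/I, I = (x^11, y^43, x^6*y^8)
Rect: 11x43=473. Corner: (11-6)x(43-8)=175.
dim = 473-175 = 298


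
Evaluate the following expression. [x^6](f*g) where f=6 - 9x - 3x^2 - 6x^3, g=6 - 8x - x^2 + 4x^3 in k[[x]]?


[x^6] = sum a_i*b_j, i+j=6
  -6*4=-24
Sum=-24


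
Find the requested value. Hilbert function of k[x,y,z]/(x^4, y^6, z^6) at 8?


Need i<4, j<6, k<6 with i+j+k=8.
For each i, j ranges over max(0,8-i-5)..min(5,8-i):
  i=0: j in [3,5] -> 3
  i=1: j in [2,5] -> 4
  i=2: j in [1,5] -> 5
  i=3: j in [0,5] -> 6
H(8) = 3+4+5+6 = 18


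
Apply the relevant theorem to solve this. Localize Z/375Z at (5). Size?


5-primary part: 375=5^3*3
Size=5^3=125


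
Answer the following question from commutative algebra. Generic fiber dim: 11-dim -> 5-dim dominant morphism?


dim(fiber)=dim(X)-dim(Y)=11-5=6


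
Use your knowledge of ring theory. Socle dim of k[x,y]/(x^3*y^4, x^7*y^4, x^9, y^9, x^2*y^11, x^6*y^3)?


Socle = ann(m) = span of standard monomials u with x*u, y*u in I (staircase corners).
Redundant generators: x^7*y^4, x^2*y^11
Minimal generators: x^9, x^6*y^3, x^3*y^4, y^9
Corners: x^2y^8, x^5y^3, x^8y^2
Socle dim=3


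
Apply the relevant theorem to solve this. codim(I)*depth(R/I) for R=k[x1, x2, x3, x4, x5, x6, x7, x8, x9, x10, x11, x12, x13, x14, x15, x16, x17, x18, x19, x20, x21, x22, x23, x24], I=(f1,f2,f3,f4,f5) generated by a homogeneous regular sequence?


codim=5, depth=dim(R/I)=24-5=19
Product=5*19=95


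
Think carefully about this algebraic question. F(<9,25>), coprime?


gcd(9,25)=1 => F=ab-a-b=9*25-9-25=225-34=191


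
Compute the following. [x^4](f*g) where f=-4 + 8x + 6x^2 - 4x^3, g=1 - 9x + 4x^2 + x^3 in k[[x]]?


[x^4] = sum a_i*b_j, i+j=4
  8*1=8
  6*4=24
  -4*-9=36
Sum=68


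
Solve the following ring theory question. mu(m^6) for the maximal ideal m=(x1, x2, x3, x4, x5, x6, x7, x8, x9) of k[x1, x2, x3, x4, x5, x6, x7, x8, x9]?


Graded Nakayama: mu(m^d) = dim_k (m^d/m^(d+1)) = #degree-6 monomials in 9 vars
C(n+d-1,d)=C(14,6)=3003


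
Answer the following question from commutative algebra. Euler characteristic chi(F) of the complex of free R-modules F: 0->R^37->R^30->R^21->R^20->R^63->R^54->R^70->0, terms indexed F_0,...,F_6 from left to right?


chi = sum (-1)^i * rank:
(-1)^0*37=37
(-1)^1*30=-30
(-1)^2*21=21
(-1)^3*20=-20
(-1)^4*63=63
(-1)^5*54=-54
(-1)^6*70=70
chi=87


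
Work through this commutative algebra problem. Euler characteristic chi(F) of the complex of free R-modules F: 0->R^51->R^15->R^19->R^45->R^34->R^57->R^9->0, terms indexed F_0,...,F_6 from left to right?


chi = sum (-1)^i * rank:
(-1)^0*51=51
(-1)^1*15=-15
(-1)^2*19=19
(-1)^3*45=-45
(-1)^4*34=34
(-1)^5*57=-57
(-1)^6*9=9
chi=-4


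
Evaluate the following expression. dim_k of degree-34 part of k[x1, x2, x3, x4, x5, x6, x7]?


C(d+n-1,n-1)=C(40,6)=3838380


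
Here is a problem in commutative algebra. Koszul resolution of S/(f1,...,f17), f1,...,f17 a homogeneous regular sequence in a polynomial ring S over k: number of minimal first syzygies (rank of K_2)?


Regular sequence => Koszul complex is the minimal free resolution.
Syz_1 minimally generated by Koszul relations f_i*e_j - f_j*e_i (i<j): mu(Syz_1) = beta_2 = C(m,2) = m(m-1)/2
m=17
17*16/2 = 136


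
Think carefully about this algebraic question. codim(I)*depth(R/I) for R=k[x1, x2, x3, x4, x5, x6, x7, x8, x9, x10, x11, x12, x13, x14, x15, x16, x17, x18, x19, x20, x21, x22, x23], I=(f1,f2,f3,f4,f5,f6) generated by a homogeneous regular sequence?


codim=6, depth=dim(R/I)=23-6=17
Product=6*17=102


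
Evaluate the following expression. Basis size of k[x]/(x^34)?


Basis: 1,x,...,x^33
dim=34


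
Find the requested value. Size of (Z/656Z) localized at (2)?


2-primary part: 656=2^4*41
Size=2^4=16


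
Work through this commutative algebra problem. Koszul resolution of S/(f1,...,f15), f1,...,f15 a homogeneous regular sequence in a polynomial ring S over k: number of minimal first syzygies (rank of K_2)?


Regular sequence => Koszul complex is the minimal free resolution.
Syz_1 minimally generated by Koszul relations f_i*e_j - f_j*e_i (i<j): mu(Syz_1) = beta_2 = C(m,2) = m(m-1)/2
m=15
15*14/2 = 105


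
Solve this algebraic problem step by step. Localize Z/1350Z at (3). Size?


3-primary part: 1350=3^3*50
Size=3^3=27


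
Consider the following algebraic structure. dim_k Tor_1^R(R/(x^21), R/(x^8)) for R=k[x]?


Tor_1(R/I,R/J)=(I cap J)/IJ=(x^21)/(x^29)
dim=29-21=min(21,8)=8


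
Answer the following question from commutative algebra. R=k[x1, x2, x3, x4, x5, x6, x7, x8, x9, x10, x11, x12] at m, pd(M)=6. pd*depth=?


pd+depth=12
depth=12-6=6
pd*depth=6*6=36


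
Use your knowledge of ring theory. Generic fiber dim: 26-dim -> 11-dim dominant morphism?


dim(fiber)=dim(X)-dim(Y)=26-11=15


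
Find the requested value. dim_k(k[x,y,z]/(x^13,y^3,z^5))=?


Basis: x^iy^jz^k, i<13,j<3,k<5
13*3*5=195


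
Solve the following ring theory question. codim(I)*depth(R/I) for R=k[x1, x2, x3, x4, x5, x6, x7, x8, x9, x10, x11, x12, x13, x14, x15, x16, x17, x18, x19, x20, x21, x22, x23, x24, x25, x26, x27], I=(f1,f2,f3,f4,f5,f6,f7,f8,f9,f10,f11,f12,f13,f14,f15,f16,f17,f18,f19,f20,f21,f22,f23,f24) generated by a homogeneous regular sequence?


codim=24, depth=dim(R/I)=27-24=3
Product=24*3=72


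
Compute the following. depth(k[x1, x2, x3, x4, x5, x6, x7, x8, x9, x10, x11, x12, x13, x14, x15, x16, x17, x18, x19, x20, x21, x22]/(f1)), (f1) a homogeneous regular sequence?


depth(R)=22
depth(R/I)=22-1=21


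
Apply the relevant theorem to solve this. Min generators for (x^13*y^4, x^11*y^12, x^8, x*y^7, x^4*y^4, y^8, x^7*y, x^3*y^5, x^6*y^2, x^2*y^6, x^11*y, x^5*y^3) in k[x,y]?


Remove redundant (divisible by others).
x^11*y redundant.
x^13*y^4 redundant.
x^11*y^12 redundant.
Min: x^8, x^7*y, x^6*y^2, x^5*y^3, x^4*y^4, x^3*y^5, x^2*y^6, x*y^7, y^8
Count=9


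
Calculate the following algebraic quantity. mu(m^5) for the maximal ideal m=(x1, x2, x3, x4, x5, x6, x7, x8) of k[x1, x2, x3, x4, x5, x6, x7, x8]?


Graded Nakayama: mu(m^d) = dim_k (m^d/m^(d+1)) = #degree-5 monomials in 8 vars
C(n+d-1,d)=C(12,5)=792


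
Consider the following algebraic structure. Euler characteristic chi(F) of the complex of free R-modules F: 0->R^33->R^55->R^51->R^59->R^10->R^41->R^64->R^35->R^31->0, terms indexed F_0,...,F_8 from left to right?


chi = sum (-1)^i * rank:
(-1)^0*33=33
(-1)^1*55=-55
(-1)^2*51=51
(-1)^3*59=-59
(-1)^4*10=10
(-1)^5*41=-41
(-1)^6*64=64
(-1)^7*35=-35
(-1)^8*31=31
chi=-1


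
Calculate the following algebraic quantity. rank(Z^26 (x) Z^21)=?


rank(M(x)N) = rank(M)*rank(N)
26*21 = 546


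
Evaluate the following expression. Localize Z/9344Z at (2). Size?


2-primary part: 9344=2^7*73
Size=2^7=128


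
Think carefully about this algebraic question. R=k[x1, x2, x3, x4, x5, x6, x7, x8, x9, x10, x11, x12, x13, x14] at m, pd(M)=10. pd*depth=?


pd+depth=14
depth=14-10=4
pd*depth=10*4=40


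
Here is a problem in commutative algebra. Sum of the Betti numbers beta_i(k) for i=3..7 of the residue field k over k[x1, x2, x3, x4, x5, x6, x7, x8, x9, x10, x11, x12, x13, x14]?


Koszul resolution: beta_i(k)=C(n,i), n=14
C(14,3)=364, C(14,4)=1001, C(14,5)=2002, C(14,6)=3003, C(14,7)=3432
Sum=9802


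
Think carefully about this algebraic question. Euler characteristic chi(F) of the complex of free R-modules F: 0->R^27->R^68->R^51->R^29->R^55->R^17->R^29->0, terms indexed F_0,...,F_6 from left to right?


chi = sum (-1)^i * rank:
(-1)^0*27=27
(-1)^1*68=-68
(-1)^2*51=51
(-1)^3*29=-29
(-1)^4*55=55
(-1)^5*17=-17
(-1)^6*29=29
chi=48


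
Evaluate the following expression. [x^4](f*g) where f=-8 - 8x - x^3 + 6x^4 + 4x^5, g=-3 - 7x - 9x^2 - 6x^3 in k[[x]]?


[x^4] = sum a_i*b_j, i+j=4
  -8*-6=48
  -1*-7=7
  6*-3=-18
Sum=37


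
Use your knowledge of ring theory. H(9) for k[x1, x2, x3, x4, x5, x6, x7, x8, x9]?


C(d+n-1,n-1)=C(17,8)=24310


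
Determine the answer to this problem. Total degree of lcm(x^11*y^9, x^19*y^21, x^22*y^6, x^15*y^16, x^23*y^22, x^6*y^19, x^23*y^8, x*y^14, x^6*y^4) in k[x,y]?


lcm = componentwise max:
x: max(11,19,22,15,23,6,23,1,6)=23
y: max(9,21,6,16,22,19,8,14,4)=22
Total=23+22=45


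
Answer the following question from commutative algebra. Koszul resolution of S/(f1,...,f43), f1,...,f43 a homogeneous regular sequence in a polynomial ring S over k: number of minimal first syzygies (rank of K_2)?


Regular sequence => Koszul complex is the minimal free resolution.
Syz_1 minimally generated by Koszul relations f_i*e_j - f_j*e_i (i<j): mu(Syz_1) = beta_2 = C(m,2) = m(m-1)/2
m=43
43*42/2 = 903


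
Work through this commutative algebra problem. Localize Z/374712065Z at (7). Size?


7-primary part: 374712065=7^8*65
Size=7^8=5764801


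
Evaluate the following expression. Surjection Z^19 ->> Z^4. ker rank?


rank(ker) = 19-4 = 15


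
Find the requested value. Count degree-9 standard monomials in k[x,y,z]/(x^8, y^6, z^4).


Need i<8, j<6, k<4 with i+j+k=9.
For each i, j ranges over max(0,9-i-3)..min(5,9-i):
  i=0: j in [6,5] -> 0
  i=1: j in [5,5] -> 1
  i=2: j in [4,5] -> 2
  i=3: j in [3,5] -> 3
  i=4: j in [2,5] -> 4
  i=5: j in [1,4] -> 4
  i=6: j in [0,3] -> 4
  i=7: j in [0,2] -> 3
H(9) = 0+1+2+3+4+4+4+3 = 21


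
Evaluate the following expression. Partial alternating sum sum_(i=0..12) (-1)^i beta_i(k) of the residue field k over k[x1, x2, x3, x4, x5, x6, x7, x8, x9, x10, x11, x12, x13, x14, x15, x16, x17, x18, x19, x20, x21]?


Koszul resolution: beta_i(k)=C(n,i), n=21
sum_(i=0..p) (-1)^i C(n,i) = (-1)^p C(n-1,p)
(-1)^12*C(20,12) = (-1)^12*125970 = 125970


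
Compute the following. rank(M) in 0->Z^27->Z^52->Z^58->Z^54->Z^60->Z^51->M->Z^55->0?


Alt sum=0:
(-1)^0*27 + (-1)^1*52 + (-1)^2*58 + (-1)^3*54 + (-1)^4*60 + (-1)^5*51 + (-1)^6*? + (-1)^7*55=0
rank(M)=67


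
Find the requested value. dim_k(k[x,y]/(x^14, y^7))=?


Basis: x^i*y^j, i<14, j<7
14*7=98


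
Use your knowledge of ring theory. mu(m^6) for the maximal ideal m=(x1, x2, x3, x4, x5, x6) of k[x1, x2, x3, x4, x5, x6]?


Graded Nakayama: mu(m^d) = dim_k (m^d/m^(d+1)) = #degree-6 monomials in 6 vars
C(n+d-1,d)=C(11,6)=462


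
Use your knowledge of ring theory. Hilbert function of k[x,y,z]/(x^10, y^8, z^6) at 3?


Need i<10, j<8, k<6 with i+j+k=3.
For each i, j ranges over max(0,3-i-5)..min(7,3-i):
  i=0: j in [0,3] -> 4
  i=1: j in [0,2] -> 3
  i=2: j in [0,1] -> 2
  i=3: j in [0,0] -> 1
H(3) = 4+3+2+1 = 10


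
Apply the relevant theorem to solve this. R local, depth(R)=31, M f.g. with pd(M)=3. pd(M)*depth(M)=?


pd+depth=31
depth=31-3=28
pd*depth=3*28=84


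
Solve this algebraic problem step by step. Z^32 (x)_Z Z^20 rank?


rank(M(x)N) = rank(M)*rank(N)
32*20 = 640


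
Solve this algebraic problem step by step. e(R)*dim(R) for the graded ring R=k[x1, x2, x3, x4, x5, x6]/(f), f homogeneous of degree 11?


e(R)=deg(f)=11, dim(R)=6-1=5
e*dim=11*5=55


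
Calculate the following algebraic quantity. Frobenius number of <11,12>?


gcd(11,12)=1 => F=ab-a-b=11*12-11-12=132-23=109


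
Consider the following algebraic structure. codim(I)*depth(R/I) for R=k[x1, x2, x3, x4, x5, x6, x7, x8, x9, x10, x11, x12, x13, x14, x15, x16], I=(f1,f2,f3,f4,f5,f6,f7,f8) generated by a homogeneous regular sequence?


codim=8, depth=dim(R/I)=16-8=8
Product=8*8=64


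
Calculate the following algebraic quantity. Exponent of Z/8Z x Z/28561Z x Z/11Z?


Exponent = lcm of the cyclic orders; pairwise coprime => product.
2^3*13^4*11^1=8*28561*11=2513368


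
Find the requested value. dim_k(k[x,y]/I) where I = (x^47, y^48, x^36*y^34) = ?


k[x,y]/I, I = (x^47, y^48, x^36*y^34)
Rect: 47x48=2256. Corner: (47-36)x(48-34)=154.
dim = 2256-154 = 2102


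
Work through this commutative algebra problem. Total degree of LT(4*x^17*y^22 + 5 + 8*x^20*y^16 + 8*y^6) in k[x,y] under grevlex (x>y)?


LT: 4*x^17*y^22
deg_x=17, deg_y=22
Total=17+22=39


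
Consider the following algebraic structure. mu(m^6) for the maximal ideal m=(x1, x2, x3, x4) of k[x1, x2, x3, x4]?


Graded Nakayama: mu(m^d) = dim_k (m^d/m^(d+1)) = #degree-6 monomials in 4 vars
C(n+d-1,d)=C(9,6)=84


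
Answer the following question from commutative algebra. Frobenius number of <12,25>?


gcd(12,25)=1 => F=ab-a-b=12*25-12-25=300-37=263


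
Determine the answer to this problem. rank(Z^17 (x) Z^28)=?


rank(M(x)N) = rank(M)*rank(N)
17*28 = 476


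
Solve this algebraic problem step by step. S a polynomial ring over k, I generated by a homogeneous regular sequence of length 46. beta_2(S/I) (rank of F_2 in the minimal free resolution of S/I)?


Regular sequence => Koszul complex is the minimal free resolution.
Syz_1 minimally generated by Koszul relations f_i*e_j - f_j*e_i (i<j): mu(Syz_1) = beta_2 = C(m,2) = m(m-1)/2
m=46
46*45/2 = 1035


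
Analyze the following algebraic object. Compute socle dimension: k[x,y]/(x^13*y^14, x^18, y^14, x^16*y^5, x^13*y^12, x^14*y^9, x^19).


Socle = ann(m) = span of standard monomials u with x*u, y*u in I (staircase corners).
Redundant generators: x^13*y^14, x^19
Minimal generators: x^18, x^16*y^5, x^14*y^9, x^13*y^12, y^14
Corners: x^12y^13, x^13y^11, x^15y^8, x^17y^4
Socle dim=4


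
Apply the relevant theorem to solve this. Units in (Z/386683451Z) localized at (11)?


Local ring = Z/161051Z.
phi(161051) = 11^4*(11-1) = 146410


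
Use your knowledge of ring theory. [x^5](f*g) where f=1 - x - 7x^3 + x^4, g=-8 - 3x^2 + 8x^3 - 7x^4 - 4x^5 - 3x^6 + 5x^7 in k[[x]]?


[x^5] = sum a_i*b_j, i+j=5
  1*-4=-4
  -1*-7=7
  -7*-3=21
Sum=24


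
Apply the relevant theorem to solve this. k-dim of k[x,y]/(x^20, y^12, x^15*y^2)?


k[x,y]/I, I = (x^20, y^12, x^15*y^2)
Rect: 20x12=240. Corner: (20-15)x(12-2)=50.
dim = 240-50 = 190


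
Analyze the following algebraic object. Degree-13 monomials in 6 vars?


C(d+n-1,n-1)=C(18,5)=8568


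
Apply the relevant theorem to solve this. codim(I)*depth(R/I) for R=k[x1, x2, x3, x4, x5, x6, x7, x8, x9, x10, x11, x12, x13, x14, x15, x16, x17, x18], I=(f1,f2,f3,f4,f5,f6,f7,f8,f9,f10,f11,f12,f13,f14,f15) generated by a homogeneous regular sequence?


codim=15, depth=dim(R/I)=18-15=3
Product=15*3=45


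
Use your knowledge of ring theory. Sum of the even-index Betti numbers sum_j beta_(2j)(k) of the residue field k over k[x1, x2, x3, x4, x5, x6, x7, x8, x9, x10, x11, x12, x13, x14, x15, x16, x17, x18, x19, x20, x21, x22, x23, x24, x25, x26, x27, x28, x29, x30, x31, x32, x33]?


Koszul resolution: beta_i(k)=C(n,i), n=33
sum_even C(33,i) = 2^(n-1) = 2^32 = 4294967296


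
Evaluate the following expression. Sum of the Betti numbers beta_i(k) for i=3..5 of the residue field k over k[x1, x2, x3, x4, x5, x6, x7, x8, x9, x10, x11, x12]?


Koszul resolution: beta_i(k)=C(n,i), n=12
C(12,3)=220, C(12,4)=495, C(12,5)=792
Sum=1507


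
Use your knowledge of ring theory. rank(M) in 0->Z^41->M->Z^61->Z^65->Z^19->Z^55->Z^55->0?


Alt sum=0:
(-1)^0*41 + (-1)^1*? + (-1)^2*61 + (-1)^3*65 + (-1)^4*19 + (-1)^5*55 + (-1)^6*55=0
rank(M)=56


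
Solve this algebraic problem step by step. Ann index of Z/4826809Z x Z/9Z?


Exponent = lcm of the cyclic orders; pairwise coprime => product.
13^6*3^2=4826809*9=43441281


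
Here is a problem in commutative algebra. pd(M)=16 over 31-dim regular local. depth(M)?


pd+depth=depth(R)=31
depth=31-16=15


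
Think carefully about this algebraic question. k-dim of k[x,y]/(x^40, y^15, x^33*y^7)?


k[x,y]/I, I = (x^40, y^15, x^33*y^7)
Rect: 40x15=600. Corner: (40-33)x(15-7)=56.
dim = 600-56 = 544


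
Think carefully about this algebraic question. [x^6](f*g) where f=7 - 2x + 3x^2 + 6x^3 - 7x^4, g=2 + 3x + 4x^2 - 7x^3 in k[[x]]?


[x^6] = sum a_i*b_j, i+j=6
  6*-7=-42
  -7*4=-28
Sum=-70


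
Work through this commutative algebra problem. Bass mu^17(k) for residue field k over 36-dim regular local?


C(n,i)=C(36,17)=8597496600


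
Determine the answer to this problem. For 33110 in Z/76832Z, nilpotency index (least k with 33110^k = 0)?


33110^k mod 76832:
k=1: 33110
k=2: 33124
k=3: 35672
k=4: 38416
k=5: 0
First zero at k = 5


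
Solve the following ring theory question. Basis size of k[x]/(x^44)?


Basis: 1,x,...,x^43
dim=44


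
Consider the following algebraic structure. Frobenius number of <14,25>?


gcd(14,25)=1 => F=ab-a-b=14*25-14-25=350-39=311


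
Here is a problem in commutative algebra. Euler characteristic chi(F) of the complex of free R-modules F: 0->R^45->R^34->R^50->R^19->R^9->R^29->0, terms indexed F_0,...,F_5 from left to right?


chi = sum (-1)^i * rank:
(-1)^0*45=45
(-1)^1*34=-34
(-1)^2*50=50
(-1)^3*19=-19
(-1)^4*9=9
(-1)^5*29=-29
chi=22


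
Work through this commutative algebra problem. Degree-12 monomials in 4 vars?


C(d+n-1,n-1)=C(15,3)=455


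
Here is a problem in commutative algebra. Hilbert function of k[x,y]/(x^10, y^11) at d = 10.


k[x,y], I = (x^10, y^11), d = 10
Need i < 10 and d-i < 11.
Range: 0 <= i <= 9.
H(10) = 10


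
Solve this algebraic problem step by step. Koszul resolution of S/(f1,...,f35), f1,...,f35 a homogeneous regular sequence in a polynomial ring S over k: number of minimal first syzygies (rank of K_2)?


Regular sequence => Koszul complex is the minimal free resolution.
Syz_1 minimally generated by Koszul relations f_i*e_j - f_j*e_i (i<j): mu(Syz_1) = beta_2 = C(m,2) = m(m-1)/2
m=35
35*34/2 = 595


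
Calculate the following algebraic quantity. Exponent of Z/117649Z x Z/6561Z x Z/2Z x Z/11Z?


Exponent = lcm of the cyclic orders; pairwise coprime => product.
7^6*3^8*2^1*11^1=117649*6561*2*11=16981691958


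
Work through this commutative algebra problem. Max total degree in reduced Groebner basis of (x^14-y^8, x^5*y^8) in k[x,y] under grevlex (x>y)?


LT(f1)=x^14, LT(f2)=x^5y^8, lcm=x^14y^8
S(f1,f2) = y^8*f1 - x^9*f2 = -y^16
Reduced GB = {f1, f2, y^16}; degrees 14, 13, 16
Max = 16


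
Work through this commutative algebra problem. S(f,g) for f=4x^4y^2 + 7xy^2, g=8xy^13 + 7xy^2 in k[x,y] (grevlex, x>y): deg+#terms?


LT(f)=4x^4y^2, LT(g)=8xy^13
lcm(LM)=x^4y^13
S(f,g) (scaled by 32 to clear denominators) = 8y^11*f - 4x^3*g = 56xy^13 - 28x^4y^2
2 terms, deg 14.
14+2=16


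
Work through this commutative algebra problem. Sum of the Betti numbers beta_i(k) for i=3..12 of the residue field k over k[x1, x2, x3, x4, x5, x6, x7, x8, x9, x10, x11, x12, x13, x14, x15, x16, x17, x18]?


Koszul resolution: beta_i(k)=C(n,i), n=18
C(18,3)=816, C(18,4)=3060, C(18,5)=8568, C(18,6)=18564, C(18,7)=31824, C(18,8)=43758, C(18,9)=48620, C(18,10)=43758, C(18,11)=31824, C(18,12)=18564
Sum=249356


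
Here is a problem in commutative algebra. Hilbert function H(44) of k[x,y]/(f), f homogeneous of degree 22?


H(t)=d for t>=d-1.
d=22, t=44
H(44)=22


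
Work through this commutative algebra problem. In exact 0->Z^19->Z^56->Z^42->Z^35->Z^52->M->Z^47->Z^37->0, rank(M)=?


Alt sum=0:
(-1)^0*19 + (-1)^1*56 + (-1)^2*42 + (-1)^3*35 + (-1)^4*52 + (-1)^5*? + (-1)^6*47 + (-1)^7*37=0
rank(M)=32


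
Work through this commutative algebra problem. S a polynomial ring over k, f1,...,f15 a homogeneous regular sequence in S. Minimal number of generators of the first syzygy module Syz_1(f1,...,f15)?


Regular sequence => Koszul complex is the minimal free resolution.
Syz_1 minimally generated by Koszul relations f_i*e_j - f_j*e_i (i<j): mu(Syz_1) = beta_2 = C(m,2) = m(m-1)/2
m=15
15*14/2 = 105
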